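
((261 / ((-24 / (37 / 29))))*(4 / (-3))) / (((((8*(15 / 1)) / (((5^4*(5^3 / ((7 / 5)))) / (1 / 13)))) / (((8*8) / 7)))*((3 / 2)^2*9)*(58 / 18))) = 601250000 / 38367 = 15671.02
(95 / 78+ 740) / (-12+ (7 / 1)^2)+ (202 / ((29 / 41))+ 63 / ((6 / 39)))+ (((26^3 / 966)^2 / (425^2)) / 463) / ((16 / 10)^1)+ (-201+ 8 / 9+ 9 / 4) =37538088051833014601 / 72571302726604500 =517.26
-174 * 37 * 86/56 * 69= -9550773/14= -682198.07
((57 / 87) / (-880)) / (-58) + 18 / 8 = 3330379 / 1480160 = 2.25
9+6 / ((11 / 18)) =207 / 11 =18.82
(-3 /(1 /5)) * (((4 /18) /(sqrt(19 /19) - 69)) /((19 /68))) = 10 /57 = 0.18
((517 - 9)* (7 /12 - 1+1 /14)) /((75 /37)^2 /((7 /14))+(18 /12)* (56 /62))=-156302837 /8531208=-18.32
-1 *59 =-59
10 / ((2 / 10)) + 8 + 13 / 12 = 709 / 12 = 59.08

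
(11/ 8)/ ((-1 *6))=-11/ 48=-0.23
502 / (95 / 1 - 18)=502 / 77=6.52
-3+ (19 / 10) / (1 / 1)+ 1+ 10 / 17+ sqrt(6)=83 / 170+ sqrt(6)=2.94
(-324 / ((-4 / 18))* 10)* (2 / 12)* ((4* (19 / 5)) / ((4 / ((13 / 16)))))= 60021 / 8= 7502.62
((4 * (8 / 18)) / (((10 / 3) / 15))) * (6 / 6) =8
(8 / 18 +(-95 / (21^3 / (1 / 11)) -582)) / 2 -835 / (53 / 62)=-13687641613 / 10798326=-1267.57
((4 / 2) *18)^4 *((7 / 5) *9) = 105815808 / 5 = 21163161.60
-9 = -9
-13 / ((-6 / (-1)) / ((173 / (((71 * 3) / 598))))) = -672451 / 639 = -1052.35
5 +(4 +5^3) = 134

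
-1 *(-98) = 98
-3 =-3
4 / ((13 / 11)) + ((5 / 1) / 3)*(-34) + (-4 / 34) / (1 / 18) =-36730 / 663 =-55.40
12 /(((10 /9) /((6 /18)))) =18 /5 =3.60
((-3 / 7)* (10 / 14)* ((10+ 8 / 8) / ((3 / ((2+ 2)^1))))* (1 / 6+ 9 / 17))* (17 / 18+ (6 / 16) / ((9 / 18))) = -238205 / 44982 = -5.30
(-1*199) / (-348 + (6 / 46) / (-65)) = 297505 / 520263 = 0.57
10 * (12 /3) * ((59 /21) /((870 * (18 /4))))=472 /16443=0.03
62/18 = 31/9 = 3.44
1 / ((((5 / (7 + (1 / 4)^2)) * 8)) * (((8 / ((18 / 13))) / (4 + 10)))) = 7119 / 16640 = 0.43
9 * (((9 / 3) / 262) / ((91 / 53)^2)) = 75843 / 2169622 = 0.03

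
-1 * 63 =-63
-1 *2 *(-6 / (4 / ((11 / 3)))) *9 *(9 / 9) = 99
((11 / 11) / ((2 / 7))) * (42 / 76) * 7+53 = 5057 / 76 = 66.54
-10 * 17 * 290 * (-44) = 2169200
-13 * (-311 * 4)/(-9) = -16172/9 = -1796.89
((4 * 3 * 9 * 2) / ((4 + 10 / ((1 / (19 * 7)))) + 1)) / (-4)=-0.04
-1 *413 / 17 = -413 / 17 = -24.29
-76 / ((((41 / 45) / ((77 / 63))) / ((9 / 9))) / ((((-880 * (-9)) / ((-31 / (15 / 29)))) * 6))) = 80835.18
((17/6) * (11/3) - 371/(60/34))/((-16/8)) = 8993/90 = 99.92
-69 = -69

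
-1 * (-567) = 567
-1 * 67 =-67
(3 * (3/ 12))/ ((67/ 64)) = 0.72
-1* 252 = -252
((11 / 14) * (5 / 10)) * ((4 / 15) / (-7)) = -11 / 735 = -0.01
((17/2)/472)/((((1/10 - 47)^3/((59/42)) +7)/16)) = -8500/2166189389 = -0.00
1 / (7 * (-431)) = -1 / 3017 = -0.00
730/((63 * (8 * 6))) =365/1512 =0.24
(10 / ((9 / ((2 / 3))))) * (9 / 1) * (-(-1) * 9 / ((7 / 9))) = 540 / 7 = 77.14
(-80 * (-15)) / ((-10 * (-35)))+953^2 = 6357487 / 7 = 908212.43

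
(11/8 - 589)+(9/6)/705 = -1104731/1880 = -587.62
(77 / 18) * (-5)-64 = -1537 / 18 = -85.39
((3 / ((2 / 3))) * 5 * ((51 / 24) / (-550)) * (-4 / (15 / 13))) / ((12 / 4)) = 221 / 2200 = 0.10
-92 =-92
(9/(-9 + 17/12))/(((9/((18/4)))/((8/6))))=-72/91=-0.79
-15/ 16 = -0.94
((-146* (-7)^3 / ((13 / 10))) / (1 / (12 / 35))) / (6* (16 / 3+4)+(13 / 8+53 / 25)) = 1635200 / 7397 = 221.06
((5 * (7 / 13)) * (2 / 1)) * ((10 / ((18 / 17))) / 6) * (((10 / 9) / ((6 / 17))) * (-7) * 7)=-12390875 / 9477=-1307.47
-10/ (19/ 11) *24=-138.95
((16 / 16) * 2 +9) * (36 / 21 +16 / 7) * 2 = 88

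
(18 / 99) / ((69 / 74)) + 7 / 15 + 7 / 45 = 9304 / 11385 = 0.82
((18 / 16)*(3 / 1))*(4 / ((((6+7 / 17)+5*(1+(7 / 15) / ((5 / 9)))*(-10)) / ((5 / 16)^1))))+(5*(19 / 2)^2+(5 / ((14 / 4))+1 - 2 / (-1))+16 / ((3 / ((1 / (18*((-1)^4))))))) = 267471475 / 586656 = 455.93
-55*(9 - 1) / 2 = -220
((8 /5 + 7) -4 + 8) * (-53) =-3339 /5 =-667.80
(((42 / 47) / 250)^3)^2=85766121 / 41119443241119384765625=0.00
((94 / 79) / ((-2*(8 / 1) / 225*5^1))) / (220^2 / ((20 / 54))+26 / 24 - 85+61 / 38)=-120555 / 4704651134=-0.00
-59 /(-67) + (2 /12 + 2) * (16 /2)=18.21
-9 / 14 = -0.64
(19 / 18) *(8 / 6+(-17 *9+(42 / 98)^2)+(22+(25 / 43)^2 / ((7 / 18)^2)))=-328570477 / 2446227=-134.32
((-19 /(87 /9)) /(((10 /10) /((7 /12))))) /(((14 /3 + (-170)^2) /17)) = -6783 /10058824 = -0.00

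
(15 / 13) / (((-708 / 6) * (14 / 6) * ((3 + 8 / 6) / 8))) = -540 / 69797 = -0.01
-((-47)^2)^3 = -10779215329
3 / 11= 0.27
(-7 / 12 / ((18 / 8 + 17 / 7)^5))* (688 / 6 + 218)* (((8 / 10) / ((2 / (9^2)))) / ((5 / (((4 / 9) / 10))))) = -120231630848 / 4822436206375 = -0.02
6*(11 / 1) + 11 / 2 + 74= 291 / 2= 145.50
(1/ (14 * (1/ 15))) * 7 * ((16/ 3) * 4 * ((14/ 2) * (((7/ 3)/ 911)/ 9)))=7840/ 24597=0.32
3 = 3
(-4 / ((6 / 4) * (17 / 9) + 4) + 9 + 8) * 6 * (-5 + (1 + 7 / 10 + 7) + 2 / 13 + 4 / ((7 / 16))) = 1280.02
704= 704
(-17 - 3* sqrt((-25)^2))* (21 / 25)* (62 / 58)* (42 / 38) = -1257732 / 13775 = -91.31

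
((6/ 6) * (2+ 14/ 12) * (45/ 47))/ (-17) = -285/ 1598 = -0.18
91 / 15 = 6.07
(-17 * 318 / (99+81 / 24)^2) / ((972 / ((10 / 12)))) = -72080 / 162994923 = -0.00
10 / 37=0.27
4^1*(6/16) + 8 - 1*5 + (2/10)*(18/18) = 47/10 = 4.70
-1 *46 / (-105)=46 / 105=0.44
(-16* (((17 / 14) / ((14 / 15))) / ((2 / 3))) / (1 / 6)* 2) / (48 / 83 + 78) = -253980 / 53263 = -4.77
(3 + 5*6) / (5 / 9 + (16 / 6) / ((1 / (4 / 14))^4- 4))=8569 / 149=57.51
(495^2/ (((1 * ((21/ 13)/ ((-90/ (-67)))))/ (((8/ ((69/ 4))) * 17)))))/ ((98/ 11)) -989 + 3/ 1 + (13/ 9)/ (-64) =54595439396713/ 304452288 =179323.47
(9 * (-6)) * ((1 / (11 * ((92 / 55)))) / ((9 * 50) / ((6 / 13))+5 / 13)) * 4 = -351 / 29164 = -0.01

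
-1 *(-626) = 626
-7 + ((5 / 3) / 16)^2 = -16103 / 2304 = -6.99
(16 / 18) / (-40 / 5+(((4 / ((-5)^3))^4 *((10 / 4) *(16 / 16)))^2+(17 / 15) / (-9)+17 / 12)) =-228881835937500000 / 1727581024168152403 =-0.13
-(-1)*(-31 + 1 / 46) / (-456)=25 / 368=0.07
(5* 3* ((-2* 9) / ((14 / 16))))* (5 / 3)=-514.29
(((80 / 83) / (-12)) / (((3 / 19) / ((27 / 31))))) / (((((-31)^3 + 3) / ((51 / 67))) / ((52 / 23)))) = 755820 / 29527302871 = 0.00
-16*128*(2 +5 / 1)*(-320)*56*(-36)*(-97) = 897098711040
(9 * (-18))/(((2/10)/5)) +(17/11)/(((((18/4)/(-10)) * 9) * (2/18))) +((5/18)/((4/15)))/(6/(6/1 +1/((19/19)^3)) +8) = -199034065/49104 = -4053.32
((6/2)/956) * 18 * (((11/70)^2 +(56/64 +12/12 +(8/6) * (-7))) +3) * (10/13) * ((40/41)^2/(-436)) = 11731410/27895332647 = 0.00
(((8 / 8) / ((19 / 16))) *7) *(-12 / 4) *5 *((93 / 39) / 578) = -26040 / 71383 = -0.36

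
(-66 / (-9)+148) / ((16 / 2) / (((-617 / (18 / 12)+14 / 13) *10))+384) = 9320000 / 23039883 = 0.40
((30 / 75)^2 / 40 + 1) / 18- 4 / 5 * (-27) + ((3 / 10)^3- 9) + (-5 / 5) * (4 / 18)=22429 / 1800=12.46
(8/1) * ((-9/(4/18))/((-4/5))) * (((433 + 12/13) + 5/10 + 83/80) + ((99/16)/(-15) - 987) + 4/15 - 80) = -26606583/104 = -255832.53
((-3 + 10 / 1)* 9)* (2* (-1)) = -126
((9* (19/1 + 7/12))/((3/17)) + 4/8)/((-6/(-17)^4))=-333833437/24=-13909726.54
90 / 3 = 30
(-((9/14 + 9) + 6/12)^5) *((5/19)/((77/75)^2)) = -26801.50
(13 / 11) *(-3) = -39 / 11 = -3.55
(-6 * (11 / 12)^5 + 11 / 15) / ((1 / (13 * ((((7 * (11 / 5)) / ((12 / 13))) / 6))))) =-8499974483 / 74649600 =-113.86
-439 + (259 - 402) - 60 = -642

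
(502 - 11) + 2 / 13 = 6385 / 13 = 491.15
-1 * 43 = -43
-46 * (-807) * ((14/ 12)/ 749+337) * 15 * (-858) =-17227632514950/ 107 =-161005911354.67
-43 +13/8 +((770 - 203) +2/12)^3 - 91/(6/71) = 19703945147/108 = 182443936.55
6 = 6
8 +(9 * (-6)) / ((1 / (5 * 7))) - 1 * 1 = -1883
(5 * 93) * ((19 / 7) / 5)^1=1767 / 7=252.43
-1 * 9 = -9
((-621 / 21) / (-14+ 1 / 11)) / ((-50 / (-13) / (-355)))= -233519 / 1190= -196.23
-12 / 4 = -3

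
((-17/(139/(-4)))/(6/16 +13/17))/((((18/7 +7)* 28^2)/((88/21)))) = 50864/212196705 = 0.00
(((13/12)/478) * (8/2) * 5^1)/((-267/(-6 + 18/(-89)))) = 5980/5679357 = 0.00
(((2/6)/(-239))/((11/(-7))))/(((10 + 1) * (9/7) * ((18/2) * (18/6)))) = 49/21081951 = 0.00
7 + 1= 8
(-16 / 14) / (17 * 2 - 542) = 2 / 889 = 0.00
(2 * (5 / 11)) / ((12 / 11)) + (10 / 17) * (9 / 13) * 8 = 5425 / 1326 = 4.09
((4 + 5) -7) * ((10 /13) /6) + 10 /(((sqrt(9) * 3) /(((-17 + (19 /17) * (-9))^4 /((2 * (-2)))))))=-1455170694370 /9771957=-148912.92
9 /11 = 0.82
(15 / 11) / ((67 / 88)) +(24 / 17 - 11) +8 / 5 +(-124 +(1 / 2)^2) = -2960197 / 22780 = -129.95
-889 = -889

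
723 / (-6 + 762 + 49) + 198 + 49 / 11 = 1800688 / 8855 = 203.35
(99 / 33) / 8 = 3 / 8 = 0.38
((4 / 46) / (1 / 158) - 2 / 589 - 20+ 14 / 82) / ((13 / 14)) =-47383182 / 7220551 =-6.56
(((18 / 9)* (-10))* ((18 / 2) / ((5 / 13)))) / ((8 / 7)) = -819 / 2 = -409.50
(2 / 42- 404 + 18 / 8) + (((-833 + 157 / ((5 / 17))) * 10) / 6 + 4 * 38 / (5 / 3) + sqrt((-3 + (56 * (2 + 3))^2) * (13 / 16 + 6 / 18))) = -339851 / 420 + 11 * sqrt(106905) / 12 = -509.45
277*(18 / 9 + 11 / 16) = 744.44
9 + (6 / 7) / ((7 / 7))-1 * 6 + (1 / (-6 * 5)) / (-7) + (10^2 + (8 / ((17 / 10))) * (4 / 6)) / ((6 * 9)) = 556349 / 96390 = 5.77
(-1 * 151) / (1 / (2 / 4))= -151 / 2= -75.50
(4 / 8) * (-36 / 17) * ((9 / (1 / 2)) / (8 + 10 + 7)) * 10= -648 / 85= -7.62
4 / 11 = 0.36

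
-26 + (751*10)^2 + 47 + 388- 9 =56400500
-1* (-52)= 52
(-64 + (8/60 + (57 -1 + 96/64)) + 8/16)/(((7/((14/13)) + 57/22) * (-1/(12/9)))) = 968/1125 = 0.86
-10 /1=-10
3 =3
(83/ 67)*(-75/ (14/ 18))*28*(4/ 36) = -24900/ 67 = -371.64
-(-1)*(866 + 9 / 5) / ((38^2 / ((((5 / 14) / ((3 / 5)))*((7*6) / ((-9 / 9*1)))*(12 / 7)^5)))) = -1349602560 / 6067327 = -222.44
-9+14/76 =-335/38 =-8.82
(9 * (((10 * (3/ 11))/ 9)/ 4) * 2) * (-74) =-1110/ 11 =-100.91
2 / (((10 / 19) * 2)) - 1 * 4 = -21 / 10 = -2.10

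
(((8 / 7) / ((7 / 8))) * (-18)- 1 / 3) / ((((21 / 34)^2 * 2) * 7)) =-2025890 / 453789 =-4.46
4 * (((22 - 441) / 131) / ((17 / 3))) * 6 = -30168 / 2227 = -13.55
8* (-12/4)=-24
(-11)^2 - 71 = 50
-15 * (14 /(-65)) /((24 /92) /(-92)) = -14812 /13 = -1139.38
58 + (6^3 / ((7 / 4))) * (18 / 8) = 2350 / 7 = 335.71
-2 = -2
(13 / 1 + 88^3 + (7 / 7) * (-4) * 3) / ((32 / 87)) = 59288151 / 32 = 1852754.72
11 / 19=0.58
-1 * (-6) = 6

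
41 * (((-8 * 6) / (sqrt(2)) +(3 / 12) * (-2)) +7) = 533 / 2-984 * sqrt(2) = -1125.09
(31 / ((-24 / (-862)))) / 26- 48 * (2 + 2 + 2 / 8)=-50287 / 312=-161.18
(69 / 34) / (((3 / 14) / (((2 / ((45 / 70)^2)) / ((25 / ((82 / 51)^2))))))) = 424365088 / 89539425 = 4.74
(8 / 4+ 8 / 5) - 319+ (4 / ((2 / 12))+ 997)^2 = 5210628 / 5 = 1042125.60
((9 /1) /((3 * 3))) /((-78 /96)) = -16 /13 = -1.23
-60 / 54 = -10 / 9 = -1.11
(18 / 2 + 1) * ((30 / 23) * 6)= 1800 / 23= 78.26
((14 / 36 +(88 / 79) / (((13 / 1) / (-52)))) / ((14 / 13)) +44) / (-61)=-800773 / 1214388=-0.66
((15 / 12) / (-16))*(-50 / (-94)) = -125 / 3008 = -0.04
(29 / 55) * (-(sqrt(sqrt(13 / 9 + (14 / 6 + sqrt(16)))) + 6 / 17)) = -29 * sqrt(3) * 70^(1 / 4) / 165 - 174 / 935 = -1.07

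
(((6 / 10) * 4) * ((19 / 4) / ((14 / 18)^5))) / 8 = 3365793 / 672280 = 5.01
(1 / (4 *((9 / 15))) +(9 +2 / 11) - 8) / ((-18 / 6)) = -211 / 396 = -0.53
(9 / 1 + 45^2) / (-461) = -2034 / 461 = -4.41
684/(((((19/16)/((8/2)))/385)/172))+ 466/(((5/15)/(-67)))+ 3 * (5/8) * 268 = 304955433/2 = 152477716.50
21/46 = 0.46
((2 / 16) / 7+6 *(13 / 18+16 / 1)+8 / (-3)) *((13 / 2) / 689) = 16411 / 17808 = 0.92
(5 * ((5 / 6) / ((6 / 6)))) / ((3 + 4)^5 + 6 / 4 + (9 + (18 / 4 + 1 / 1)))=25 / 100938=0.00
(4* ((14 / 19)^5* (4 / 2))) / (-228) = -1075648 / 141137643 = -0.01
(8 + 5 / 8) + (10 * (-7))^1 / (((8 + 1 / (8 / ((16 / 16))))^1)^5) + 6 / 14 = 117627779263 / 12995255000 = 9.05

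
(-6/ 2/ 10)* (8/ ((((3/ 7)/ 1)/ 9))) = -252/ 5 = -50.40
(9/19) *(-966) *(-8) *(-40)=-2782080/19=-146425.26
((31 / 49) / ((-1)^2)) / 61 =0.01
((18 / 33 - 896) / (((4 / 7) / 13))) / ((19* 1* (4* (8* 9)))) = -448175 / 120384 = -3.72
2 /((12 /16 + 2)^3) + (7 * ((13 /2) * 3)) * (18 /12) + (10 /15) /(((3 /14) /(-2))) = 9517265 /47916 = 198.62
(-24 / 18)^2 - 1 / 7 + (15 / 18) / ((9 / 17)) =1213 / 378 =3.21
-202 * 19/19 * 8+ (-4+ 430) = -1190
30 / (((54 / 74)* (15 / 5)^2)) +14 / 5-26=-7546 / 405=-18.63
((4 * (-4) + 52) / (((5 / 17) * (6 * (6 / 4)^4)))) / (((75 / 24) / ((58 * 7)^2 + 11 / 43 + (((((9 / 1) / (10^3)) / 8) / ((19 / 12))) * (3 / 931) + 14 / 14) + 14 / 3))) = 204625410098970128 / 962668546875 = 212560.61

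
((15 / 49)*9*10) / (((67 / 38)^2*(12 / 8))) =1299600 / 219961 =5.91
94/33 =2.85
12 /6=2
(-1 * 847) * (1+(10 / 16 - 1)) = -4235 / 8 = -529.38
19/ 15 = 1.27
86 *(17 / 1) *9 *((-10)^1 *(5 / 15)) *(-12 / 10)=52632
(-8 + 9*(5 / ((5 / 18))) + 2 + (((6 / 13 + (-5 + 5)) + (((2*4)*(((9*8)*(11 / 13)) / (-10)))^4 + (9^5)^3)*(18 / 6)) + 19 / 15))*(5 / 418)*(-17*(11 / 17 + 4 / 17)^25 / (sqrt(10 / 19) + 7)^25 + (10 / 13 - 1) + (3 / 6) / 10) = -13265196787320416986511312152890152557891492819614881684815776458451737482028716444351336945976182102266631204631601 / 9931996465393731298851655968613397428711194195954183227962185366816369975655104954823725308941307097500 + 9996806518007205338694013592689705106212737671342658300028609636675920665264129638671875*sqrt(190) / 4386601309706469473177028767882251348713078040171151959350247493625191008754555003970728881387401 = -1335602246088.25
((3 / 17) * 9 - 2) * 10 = -70 / 17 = -4.12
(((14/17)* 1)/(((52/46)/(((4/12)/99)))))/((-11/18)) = -322/80223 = -0.00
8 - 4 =4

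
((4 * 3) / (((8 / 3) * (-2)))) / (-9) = 1 / 4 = 0.25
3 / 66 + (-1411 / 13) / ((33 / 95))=-268051 / 858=-312.41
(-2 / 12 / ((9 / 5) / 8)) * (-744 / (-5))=-992 / 9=-110.22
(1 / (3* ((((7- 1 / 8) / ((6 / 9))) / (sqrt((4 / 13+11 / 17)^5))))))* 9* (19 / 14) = 6767192* sqrt(46631) / 4155636485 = 0.35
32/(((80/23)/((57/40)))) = 1311/100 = 13.11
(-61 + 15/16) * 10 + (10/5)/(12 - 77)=-312341/520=-600.66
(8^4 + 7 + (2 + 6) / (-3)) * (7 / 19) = 86107 / 57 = 1510.65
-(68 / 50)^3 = -39304 / 15625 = -2.52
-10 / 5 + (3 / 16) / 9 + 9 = 337 / 48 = 7.02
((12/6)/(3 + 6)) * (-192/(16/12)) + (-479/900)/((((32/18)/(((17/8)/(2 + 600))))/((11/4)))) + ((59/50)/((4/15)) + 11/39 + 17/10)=-30768101347/1202073600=-25.60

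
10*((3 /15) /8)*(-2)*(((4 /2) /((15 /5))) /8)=-0.04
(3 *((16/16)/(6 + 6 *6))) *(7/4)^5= 1.17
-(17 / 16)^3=-4913 / 4096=-1.20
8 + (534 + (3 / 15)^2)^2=285206.72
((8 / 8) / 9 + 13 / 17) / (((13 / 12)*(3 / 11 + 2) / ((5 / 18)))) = 2948 / 29835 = 0.10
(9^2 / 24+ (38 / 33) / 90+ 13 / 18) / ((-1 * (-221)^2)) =-48827 / 580231080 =-0.00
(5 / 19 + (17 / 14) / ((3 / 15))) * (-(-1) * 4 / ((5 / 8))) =5392 / 133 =40.54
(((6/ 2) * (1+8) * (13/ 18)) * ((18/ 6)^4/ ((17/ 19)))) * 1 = 60021/ 34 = 1765.32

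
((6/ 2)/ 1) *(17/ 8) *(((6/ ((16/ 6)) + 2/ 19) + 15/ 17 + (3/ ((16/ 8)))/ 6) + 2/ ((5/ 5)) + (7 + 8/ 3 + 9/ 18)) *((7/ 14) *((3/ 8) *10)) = 227535/ 1216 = 187.12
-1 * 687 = -687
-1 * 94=-94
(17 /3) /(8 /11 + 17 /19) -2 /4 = 6089 /2034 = 2.99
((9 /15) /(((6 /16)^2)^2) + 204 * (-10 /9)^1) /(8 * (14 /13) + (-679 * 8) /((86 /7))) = 3703934 /8178975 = 0.45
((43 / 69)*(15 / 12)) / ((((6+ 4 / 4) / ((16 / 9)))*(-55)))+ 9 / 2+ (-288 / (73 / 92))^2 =67140995140105 / 509633586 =131743.66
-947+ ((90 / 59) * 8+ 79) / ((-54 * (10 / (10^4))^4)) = -2690500001508571 / 1593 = -1688951664474.93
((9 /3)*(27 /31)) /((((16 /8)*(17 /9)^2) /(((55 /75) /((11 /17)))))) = 2187 /5270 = 0.41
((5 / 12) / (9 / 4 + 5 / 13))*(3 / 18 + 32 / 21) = 4615 / 17262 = 0.27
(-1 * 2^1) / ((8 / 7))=-7 / 4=-1.75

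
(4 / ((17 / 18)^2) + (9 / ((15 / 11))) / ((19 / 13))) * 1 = 247101 / 27455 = 9.00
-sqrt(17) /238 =-0.02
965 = 965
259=259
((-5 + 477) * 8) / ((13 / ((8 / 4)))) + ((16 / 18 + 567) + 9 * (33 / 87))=3909502 / 3393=1152.23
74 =74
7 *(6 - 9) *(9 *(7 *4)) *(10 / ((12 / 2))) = -8820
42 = 42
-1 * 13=-13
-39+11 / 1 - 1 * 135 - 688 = -851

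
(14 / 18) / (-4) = -7 / 36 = -0.19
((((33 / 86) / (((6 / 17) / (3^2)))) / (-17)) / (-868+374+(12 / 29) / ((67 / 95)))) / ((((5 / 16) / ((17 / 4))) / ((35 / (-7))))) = -3270069 / 41224186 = -0.08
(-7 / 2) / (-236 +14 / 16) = 28 / 1881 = 0.01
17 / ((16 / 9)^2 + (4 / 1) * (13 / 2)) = 1377 / 2362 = 0.58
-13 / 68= -0.19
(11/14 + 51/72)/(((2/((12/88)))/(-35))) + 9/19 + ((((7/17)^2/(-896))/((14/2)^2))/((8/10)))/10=-1338546481/432954368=-3.09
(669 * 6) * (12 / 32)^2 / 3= 6021 / 32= 188.16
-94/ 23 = -4.09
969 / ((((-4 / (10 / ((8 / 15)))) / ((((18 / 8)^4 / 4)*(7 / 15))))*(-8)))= 222516315 / 131072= 1697.66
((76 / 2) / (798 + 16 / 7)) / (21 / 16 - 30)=-2128 / 1285659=-0.00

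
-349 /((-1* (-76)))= -349 /76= -4.59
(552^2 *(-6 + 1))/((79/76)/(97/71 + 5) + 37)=-52335959040/1276633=-40995.30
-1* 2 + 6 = 4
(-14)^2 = 196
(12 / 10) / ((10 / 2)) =0.24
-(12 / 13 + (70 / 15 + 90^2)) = -316118 / 39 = -8105.59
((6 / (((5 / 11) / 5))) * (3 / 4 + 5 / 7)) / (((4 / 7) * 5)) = 1353 / 40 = 33.82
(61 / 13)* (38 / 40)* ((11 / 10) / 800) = 12749 / 2080000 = 0.01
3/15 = 1/5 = 0.20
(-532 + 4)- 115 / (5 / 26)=-1126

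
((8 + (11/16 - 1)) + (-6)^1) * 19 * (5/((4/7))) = 17955/64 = 280.55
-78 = -78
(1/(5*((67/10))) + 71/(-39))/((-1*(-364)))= -4679/951132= -0.00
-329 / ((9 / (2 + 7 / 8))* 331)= -7567 / 23832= -0.32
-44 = -44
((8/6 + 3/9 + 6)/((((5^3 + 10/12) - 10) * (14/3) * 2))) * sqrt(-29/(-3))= 23 * sqrt(87)/9730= 0.02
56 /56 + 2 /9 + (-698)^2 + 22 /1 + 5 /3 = 4385060 /9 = 487228.89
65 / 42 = 1.55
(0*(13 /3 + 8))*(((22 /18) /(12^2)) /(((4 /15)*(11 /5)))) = 0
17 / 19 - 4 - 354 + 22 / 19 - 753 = -21070 / 19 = -1108.95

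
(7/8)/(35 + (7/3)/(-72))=27/1079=0.03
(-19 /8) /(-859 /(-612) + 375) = -0.01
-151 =-151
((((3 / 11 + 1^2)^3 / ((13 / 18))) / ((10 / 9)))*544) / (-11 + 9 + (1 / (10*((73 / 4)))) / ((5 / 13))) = -1838864160 / 2612753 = -703.80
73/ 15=4.87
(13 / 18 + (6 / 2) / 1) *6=22.33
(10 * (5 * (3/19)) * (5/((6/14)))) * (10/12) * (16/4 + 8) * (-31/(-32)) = 135625/152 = 892.27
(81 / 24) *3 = 10.12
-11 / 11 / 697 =-1 / 697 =-0.00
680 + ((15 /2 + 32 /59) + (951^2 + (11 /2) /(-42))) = 4485620645 /4956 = 905088.91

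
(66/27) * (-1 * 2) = -44/9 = -4.89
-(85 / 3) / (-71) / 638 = 85 / 135894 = 0.00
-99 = -99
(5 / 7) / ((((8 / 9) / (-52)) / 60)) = -17550 / 7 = -2507.14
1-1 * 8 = -7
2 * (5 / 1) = 10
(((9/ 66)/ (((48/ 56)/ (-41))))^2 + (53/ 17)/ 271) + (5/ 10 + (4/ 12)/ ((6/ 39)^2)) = 1528942673/ 26757456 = 57.14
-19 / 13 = -1.46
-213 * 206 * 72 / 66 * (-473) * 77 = 1743360696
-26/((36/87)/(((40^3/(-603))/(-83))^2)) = -772096000000/7514707203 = -102.74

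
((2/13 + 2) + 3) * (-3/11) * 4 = -804/143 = -5.62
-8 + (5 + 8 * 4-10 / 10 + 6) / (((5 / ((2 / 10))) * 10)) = -7.83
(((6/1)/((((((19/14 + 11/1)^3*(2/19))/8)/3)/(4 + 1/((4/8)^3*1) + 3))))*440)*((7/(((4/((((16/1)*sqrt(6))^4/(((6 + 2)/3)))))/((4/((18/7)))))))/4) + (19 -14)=2881065381.39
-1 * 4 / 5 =-4 / 5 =-0.80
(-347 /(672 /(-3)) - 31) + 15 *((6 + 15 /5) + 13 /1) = 67323 /224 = 300.55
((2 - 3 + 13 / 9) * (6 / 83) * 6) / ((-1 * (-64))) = 1 / 332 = 0.00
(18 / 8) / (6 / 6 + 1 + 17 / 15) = 135 / 188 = 0.72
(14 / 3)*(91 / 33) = 1274 / 99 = 12.87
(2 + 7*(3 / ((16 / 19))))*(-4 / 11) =-431 / 44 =-9.80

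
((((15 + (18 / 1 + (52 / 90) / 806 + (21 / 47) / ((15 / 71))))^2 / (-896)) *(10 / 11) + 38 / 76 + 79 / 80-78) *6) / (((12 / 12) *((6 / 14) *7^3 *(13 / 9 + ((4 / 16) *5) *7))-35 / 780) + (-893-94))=-389378506538411 / 426896442504000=-0.91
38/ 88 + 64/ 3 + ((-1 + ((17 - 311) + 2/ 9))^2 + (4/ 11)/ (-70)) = 86915.70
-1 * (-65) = 65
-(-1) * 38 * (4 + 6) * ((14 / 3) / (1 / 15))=26600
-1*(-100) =100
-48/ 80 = -3/ 5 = -0.60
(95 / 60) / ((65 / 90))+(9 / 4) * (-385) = -44931 / 52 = -864.06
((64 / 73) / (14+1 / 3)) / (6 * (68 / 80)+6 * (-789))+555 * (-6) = -164768590450 / 49480057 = -3330.00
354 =354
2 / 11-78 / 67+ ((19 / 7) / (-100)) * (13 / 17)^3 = -2520672991 / 2534616700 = -0.99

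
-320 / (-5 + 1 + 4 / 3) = 120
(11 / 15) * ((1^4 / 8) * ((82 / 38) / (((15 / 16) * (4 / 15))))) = 451 / 570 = 0.79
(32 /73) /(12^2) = 2 /657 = 0.00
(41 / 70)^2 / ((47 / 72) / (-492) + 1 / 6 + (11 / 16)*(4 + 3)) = 0.07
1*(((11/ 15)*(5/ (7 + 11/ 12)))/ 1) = 44/ 95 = 0.46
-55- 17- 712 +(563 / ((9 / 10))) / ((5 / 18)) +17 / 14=20569 / 14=1469.21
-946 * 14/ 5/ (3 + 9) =-3311/ 15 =-220.73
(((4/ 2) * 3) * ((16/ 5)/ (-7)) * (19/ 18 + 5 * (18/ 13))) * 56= -238976/ 195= -1225.52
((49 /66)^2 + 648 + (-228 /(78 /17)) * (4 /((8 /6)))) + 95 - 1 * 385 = 209.47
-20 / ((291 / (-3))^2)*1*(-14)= 280 / 9409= 0.03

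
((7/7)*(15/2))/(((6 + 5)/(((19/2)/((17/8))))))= 570/187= 3.05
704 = 704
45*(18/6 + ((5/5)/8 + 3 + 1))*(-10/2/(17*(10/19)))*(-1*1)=48735/272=179.17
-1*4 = -4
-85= -85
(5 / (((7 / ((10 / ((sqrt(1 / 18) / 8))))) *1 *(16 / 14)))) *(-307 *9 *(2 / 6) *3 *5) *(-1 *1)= 2072250 *sqrt(2)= 2930604.05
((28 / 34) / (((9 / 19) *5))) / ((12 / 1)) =133 / 4590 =0.03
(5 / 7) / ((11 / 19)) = 95 / 77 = 1.23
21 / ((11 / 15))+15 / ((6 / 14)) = 700 / 11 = 63.64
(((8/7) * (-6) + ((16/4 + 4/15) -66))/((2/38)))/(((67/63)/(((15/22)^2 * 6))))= -27709695/8107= -3418.00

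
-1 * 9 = -9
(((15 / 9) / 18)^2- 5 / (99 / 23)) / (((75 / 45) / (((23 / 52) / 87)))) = -13087 / 3720816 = -0.00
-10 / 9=-1.11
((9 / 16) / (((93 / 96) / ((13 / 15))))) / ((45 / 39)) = 338 / 775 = 0.44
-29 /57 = -0.51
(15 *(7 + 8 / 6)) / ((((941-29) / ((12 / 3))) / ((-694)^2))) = 15051125 / 57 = 264054.82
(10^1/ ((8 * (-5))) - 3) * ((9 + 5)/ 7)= -13/ 2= -6.50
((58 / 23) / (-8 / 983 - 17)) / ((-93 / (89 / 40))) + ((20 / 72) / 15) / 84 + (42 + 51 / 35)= 783340245607 / 18024018264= 43.46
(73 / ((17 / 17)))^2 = 5329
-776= -776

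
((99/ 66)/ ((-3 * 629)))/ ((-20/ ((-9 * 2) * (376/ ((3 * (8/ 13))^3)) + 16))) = -101723/ 2415360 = -0.04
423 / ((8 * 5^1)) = 10.58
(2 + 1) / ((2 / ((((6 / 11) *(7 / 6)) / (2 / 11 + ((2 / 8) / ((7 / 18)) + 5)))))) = 49 / 299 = 0.16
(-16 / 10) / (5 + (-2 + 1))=-2 / 5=-0.40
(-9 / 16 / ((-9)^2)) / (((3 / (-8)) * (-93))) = -1 / 5022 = -0.00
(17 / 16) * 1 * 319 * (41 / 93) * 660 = 12228865 / 124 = 98619.88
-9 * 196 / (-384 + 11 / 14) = 4.60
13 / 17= 0.76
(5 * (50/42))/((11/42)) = 250/11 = 22.73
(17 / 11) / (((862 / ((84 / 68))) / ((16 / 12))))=14 / 4741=0.00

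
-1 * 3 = -3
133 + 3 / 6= 267 / 2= 133.50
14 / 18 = 7 / 9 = 0.78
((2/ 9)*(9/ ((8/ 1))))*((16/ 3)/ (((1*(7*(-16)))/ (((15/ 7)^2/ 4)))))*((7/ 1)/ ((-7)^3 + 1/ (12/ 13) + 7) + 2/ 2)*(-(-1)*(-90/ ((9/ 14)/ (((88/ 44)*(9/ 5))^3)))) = 87.40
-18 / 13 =-1.38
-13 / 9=-1.44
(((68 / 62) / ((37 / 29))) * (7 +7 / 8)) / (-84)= -1479 / 18352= -0.08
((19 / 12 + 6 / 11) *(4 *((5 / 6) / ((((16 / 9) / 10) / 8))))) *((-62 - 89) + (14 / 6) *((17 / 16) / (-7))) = -51036625 / 1056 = -48330.14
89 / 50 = 1.78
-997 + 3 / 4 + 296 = -2801 / 4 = -700.25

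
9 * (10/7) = 90/7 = 12.86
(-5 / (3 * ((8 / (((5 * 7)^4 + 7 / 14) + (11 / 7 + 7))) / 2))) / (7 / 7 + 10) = -35014795 / 616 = -56842.20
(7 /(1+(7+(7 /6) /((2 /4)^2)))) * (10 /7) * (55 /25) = 33 /19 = 1.74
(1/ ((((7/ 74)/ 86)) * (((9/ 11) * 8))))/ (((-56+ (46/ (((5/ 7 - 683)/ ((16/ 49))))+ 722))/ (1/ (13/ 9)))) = 10448097/ 72361172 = 0.14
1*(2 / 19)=2 / 19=0.11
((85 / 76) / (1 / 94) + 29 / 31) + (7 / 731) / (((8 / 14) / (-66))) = 104.96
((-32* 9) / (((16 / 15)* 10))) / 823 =-27 / 823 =-0.03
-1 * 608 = -608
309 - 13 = 296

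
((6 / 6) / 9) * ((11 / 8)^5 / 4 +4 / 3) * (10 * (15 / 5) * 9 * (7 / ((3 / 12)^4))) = 35260435 / 256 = 137736.07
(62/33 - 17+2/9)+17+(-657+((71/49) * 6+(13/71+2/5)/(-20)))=-22257665257/34442100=-646.23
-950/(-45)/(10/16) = 304/9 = 33.78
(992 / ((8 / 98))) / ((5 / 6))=72912 / 5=14582.40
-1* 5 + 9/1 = 4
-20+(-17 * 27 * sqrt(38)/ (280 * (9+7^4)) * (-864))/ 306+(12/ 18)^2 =-176/ 9+81 * sqrt(38)/ 42175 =-19.54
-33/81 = -11/27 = -0.41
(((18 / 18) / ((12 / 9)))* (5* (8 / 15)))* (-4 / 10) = -4 / 5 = -0.80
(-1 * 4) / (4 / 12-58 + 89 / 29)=174 / 2375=0.07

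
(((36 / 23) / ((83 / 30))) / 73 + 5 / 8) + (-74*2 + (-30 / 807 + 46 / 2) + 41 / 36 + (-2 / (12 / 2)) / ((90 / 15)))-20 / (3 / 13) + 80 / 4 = -170929856647 / 899688792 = -189.99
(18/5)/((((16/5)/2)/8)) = 18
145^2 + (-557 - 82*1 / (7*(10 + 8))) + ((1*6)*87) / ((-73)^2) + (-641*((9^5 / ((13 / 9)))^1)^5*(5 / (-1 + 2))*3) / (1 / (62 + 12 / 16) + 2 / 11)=-17991109770302824924114184835640071782611 / 3240980210286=-5551132251040558220599744000.00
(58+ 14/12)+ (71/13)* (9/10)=12496/195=64.08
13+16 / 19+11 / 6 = 1787 / 114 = 15.68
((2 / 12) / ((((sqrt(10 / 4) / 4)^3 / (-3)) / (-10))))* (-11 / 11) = -128* sqrt(10) / 5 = -80.95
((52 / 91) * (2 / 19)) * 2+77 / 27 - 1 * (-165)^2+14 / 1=-97704028 / 3591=-27208.03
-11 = -11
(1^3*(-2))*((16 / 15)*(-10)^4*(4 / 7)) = -256000 / 21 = -12190.48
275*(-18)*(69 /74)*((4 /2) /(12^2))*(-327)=6204825 /296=20962.25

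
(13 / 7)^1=13 / 7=1.86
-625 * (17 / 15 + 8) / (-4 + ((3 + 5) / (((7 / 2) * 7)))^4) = 98722217125 / 68981004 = 1431.15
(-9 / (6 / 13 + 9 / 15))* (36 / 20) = -351 / 23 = -15.26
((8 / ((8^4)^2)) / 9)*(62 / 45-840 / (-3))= 6331 / 424673280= 0.00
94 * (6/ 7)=564/ 7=80.57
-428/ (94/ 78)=-16692/ 47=-355.15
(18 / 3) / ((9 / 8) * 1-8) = -48 / 55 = -0.87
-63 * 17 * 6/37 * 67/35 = -61506/185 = -332.46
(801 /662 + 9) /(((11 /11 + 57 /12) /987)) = 13342266 /7613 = 1752.56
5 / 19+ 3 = 62 / 19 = 3.26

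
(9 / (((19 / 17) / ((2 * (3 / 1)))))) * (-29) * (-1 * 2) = 2802.32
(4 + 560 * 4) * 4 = 8976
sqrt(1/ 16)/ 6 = 1/ 24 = 0.04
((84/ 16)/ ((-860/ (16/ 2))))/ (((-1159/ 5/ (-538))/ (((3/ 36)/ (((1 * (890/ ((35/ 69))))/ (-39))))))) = 171353/ 816130712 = 0.00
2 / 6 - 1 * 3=-8 / 3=-2.67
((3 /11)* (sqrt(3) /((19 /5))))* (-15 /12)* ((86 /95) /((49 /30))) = -9675* sqrt(3) /194579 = -0.09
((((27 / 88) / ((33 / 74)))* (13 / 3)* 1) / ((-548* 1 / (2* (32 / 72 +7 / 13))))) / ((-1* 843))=4255 / 335385864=0.00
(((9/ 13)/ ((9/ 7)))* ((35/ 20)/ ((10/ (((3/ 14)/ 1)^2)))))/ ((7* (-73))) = -9/ 1062880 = -0.00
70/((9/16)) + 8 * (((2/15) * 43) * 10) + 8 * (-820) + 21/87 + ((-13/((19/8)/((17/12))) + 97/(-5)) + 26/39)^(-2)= -88894910557180/14873711661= -5976.65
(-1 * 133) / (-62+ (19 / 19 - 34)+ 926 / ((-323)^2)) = 13875757 / 9910329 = 1.40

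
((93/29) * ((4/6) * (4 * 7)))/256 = 217/928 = 0.23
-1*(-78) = 78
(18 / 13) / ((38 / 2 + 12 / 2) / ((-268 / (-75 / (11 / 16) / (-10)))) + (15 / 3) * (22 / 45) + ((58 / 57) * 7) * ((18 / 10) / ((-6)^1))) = -11342430 / 5816447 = -1.95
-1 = -1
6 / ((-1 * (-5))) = 6 / 5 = 1.20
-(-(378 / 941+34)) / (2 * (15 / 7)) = 8.03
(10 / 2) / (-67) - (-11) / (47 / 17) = 12294 / 3149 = 3.90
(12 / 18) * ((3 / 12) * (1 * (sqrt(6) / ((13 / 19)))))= 19 * sqrt(6) / 78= 0.60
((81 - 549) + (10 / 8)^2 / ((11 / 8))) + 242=-4947 / 22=-224.86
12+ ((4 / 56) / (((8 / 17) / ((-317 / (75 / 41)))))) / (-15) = 1732949 / 126000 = 13.75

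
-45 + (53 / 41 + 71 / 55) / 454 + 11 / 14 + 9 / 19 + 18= -3504101737 / 136161410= -25.73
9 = 9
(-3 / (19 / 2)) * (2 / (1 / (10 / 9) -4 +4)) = -40 / 57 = -0.70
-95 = -95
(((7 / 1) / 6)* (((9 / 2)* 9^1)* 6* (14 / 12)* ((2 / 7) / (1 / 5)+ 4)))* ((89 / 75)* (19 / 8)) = 2024127 / 400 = 5060.32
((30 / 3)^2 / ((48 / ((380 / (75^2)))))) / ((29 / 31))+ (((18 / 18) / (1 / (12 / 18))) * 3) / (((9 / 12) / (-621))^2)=5368123309 / 3915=1371168.15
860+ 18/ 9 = 862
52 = 52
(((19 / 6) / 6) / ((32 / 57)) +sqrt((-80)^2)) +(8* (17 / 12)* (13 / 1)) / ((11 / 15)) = 1190531 / 4224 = 281.85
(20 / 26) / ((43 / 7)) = 70 / 559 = 0.13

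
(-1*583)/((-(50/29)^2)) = 490303/2500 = 196.12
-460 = -460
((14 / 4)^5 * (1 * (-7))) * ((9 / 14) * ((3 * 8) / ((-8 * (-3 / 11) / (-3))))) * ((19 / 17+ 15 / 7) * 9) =622533681 / 272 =2288726.77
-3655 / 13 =-281.15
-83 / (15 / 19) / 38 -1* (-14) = 337 / 30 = 11.23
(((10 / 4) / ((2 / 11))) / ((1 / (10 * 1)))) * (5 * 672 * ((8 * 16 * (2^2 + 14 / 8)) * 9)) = 3060288000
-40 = -40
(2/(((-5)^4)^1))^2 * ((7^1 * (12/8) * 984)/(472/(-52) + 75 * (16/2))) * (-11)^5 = -43263452232/1500390625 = -28.83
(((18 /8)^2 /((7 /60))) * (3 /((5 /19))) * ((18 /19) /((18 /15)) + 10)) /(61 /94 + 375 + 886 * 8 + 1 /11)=77263065 /108045098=0.72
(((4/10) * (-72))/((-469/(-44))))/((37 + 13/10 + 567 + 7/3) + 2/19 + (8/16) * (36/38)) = -722304/162593389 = -0.00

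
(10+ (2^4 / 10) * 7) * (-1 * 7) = -742 / 5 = -148.40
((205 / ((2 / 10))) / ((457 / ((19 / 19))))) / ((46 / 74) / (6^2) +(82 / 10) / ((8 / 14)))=3413250 / 21864251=0.16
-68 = -68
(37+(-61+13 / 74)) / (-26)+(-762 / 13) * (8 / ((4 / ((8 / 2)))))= -69265 / 148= -468.01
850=850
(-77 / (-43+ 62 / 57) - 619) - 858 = -3524164 / 2389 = -1475.16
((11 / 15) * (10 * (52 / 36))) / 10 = 143 / 135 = 1.06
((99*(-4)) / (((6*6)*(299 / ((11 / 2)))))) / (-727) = 121 / 434746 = 0.00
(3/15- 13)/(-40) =8/25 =0.32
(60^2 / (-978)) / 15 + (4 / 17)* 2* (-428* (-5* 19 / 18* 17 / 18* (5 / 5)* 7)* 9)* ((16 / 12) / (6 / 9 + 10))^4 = 11413945 / 751104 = 15.20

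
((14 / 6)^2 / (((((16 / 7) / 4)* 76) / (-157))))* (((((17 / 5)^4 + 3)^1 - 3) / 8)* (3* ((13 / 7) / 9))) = -8352851689 / 41040000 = -203.53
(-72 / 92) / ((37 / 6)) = -108 / 851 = -0.13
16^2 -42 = 214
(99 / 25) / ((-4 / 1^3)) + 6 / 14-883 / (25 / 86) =-2126657 / 700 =-3038.08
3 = 3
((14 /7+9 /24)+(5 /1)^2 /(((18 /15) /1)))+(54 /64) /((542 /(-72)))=75109 /3252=23.10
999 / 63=111 / 7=15.86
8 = 8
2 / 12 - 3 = -17 / 6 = -2.83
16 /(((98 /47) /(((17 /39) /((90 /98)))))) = 6392 /1755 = 3.64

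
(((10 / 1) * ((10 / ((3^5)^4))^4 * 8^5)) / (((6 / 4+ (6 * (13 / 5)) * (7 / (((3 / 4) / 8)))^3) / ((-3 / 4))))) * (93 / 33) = -253952000000 / 35194661903797512399306547760438149872649148919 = -0.00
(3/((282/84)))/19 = 42/893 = 0.05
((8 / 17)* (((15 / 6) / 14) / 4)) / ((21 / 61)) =305 / 4998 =0.06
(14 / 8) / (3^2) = 0.19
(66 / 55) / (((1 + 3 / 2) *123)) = 4 / 1025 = 0.00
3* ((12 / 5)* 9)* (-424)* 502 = -68962752 / 5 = -13792550.40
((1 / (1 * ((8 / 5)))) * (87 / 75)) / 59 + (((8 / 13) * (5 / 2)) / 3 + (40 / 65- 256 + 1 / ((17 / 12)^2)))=-6765896981 / 26599560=-254.36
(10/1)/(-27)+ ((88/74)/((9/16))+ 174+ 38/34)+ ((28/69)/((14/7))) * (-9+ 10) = 69162905/390609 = 177.06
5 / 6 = 0.83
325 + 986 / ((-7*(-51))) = 6883 / 21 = 327.76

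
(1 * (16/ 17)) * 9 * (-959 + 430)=-76176/ 17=-4480.94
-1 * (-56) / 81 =56 / 81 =0.69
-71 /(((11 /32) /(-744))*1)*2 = 307339.64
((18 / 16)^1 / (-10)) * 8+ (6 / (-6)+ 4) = 21 / 10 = 2.10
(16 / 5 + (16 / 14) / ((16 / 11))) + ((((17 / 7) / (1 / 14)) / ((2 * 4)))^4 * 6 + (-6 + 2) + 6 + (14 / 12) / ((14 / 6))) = 8798761 / 4480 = 1964.01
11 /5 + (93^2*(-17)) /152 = -733493 /760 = -965.12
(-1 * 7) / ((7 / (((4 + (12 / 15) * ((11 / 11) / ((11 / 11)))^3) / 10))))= -12 / 25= -0.48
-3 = -3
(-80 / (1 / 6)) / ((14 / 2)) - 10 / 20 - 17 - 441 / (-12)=-1381 / 28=-49.32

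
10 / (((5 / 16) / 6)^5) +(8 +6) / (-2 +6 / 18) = 16307448702 / 625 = 26091917.92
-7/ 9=-0.78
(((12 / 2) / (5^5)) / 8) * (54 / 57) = 0.00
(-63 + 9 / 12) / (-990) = 83 / 1320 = 0.06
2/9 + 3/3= 11/9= 1.22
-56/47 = -1.19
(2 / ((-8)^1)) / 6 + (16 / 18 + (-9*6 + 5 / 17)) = -64699 / 1224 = -52.86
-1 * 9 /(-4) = 9 /4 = 2.25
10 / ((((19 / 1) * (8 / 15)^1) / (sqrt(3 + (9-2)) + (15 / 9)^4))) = 10.74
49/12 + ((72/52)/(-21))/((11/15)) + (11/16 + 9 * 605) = 261846269/48048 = 5449.68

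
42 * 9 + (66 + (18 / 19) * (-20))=8076 / 19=425.05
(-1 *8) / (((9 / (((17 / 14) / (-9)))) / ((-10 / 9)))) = -680 / 5103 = -0.13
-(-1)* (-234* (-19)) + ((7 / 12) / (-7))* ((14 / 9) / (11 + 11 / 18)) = 2787635 / 627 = 4445.99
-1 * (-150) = 150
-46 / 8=-23 / 4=-5.75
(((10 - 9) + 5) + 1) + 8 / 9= 7.89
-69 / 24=-23 / 8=-2.88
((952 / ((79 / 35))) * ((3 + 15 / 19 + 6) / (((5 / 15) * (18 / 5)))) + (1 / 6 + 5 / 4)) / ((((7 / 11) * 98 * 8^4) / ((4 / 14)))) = 682007887 / 177138941952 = 0.00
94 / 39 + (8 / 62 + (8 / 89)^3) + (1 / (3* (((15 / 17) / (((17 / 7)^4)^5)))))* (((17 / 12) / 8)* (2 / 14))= 333697999069902722601493682396828363 / 685516090725542490544967971680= 486783.61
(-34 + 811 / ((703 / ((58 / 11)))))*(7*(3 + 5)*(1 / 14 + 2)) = -25042544 / 7733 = -3238.40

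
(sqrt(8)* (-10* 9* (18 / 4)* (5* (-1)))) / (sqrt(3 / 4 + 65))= 8100* sqrt(526) / 263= 706.35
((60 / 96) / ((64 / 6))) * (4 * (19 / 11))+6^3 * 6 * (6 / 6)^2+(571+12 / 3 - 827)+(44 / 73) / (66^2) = 1044.40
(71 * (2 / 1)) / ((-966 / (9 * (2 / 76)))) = -0.03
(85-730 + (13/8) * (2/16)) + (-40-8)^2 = 106189/64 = 1659.20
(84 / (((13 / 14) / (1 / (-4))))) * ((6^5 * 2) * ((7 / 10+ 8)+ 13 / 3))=-4584011.82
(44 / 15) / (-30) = -0.10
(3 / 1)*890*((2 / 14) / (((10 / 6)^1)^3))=14418 / 175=82.39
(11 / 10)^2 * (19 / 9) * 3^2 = 2299 / 100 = 22.99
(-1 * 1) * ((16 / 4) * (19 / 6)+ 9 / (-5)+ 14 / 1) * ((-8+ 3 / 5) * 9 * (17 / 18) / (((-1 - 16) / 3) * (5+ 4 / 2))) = -13801 / 350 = -39.43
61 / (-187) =-61 / 187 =-0.33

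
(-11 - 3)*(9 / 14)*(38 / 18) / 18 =-19 / 18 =-1.06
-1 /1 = -1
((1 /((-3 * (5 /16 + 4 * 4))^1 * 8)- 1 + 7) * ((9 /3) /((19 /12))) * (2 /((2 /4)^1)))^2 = 5645418496 /2732409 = 2066.10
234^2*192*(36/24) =15769728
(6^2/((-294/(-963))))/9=642/49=13.10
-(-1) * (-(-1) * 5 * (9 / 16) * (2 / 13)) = 45 / 104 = 0.43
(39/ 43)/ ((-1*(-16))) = 39/ 688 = 0.06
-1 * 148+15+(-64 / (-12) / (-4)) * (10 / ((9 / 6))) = -1277 / 9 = -141.89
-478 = -478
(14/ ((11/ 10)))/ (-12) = -35/ 33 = -1.06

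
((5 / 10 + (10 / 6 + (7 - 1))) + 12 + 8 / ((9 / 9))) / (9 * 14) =169 / 756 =0.22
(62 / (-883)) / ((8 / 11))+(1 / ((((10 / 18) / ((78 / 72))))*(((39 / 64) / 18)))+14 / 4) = 1077321 / 17660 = 61.00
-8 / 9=-0.89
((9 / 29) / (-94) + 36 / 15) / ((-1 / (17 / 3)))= -185113 / 13630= -13.58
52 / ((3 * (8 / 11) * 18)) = 143 / 108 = 1.32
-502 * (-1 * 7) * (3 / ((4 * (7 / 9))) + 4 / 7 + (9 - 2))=59989 / 2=29994.50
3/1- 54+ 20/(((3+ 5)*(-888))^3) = -4571082326021/89629065216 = -51.00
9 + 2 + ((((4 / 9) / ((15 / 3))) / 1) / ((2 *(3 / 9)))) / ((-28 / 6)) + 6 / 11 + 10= 8284 / 385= 21.52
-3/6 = -1/2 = -0.50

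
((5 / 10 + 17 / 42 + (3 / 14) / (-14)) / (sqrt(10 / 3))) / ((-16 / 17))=-8891 * sqrt(30) / 94080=-0.52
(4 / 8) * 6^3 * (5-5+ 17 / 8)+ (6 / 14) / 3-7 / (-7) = 3229 / 14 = 230.64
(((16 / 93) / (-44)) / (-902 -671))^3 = 64 / 4166899912764642339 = 0.00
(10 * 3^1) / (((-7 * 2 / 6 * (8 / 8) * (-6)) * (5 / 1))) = 3 / 7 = 0.43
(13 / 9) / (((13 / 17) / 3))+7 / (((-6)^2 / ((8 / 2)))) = 6.44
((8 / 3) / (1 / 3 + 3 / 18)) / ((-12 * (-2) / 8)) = 16 / 9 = 1.78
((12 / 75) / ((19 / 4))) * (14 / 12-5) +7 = 9791 / 1425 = 6.87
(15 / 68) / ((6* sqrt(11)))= 5* sqrt(11) / 1496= 0.01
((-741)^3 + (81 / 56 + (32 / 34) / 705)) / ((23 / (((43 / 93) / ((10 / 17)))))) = -11742191079995197 / 844477200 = -13904686.92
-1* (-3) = 3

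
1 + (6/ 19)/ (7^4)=45625/ 45619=1.00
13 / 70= 0.19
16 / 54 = 8 / 27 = 0.30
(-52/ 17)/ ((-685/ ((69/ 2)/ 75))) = 598/ 291125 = 0.00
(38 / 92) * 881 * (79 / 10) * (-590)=-78020479 / 46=-1696097.37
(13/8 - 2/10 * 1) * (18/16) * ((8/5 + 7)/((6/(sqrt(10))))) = 7353 * sqrt(10)/3200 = 7.27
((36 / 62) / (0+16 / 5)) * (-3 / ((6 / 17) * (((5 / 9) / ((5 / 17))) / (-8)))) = 405 / 62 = 6.53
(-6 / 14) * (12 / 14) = -18 / 49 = -0.37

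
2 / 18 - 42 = -377 / 9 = -41.89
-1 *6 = -6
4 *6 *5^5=75000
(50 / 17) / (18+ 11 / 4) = 200 / 1411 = 0.14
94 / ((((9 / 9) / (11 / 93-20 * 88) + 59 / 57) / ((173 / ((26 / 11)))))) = 834406984653 / 125465210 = 6650.50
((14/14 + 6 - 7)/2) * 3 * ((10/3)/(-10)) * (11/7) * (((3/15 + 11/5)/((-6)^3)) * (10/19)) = 0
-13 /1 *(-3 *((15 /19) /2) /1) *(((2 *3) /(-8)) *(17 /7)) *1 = -29835 /1064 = -28.04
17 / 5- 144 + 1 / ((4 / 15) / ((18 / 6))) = -2587 / 20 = -129.35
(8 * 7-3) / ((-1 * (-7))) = 53 / 7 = 7.57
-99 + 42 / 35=-97.80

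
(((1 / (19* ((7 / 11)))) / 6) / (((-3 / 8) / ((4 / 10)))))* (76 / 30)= -176 / 4725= -0.04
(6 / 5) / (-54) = -1 / 45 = -0.02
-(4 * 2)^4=-4096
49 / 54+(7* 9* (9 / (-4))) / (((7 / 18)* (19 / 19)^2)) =-9817 / 27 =-363.59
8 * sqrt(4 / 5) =16 * sqrt(5) / 5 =7.16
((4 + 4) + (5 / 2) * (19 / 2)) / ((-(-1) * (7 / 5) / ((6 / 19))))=1905 / 266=7.16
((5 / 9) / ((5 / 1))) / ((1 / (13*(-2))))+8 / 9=-2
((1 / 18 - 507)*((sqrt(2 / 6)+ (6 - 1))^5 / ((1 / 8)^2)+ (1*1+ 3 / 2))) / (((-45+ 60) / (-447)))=251267401600*sqrt(3) / 243+ 1110336396625 / 324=5217943223.56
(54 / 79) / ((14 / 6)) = 162 / 553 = 0.29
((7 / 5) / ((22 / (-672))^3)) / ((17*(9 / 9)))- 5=-266097067 / 113135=-2352.03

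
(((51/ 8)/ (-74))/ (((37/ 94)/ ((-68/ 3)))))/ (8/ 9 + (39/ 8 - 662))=-488988/ 64683881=-0.01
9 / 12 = 3 / 4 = 0.75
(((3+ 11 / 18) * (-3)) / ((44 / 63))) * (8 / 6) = -455 / 22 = -20.68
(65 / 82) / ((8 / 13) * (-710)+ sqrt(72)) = -299975 / 165282439 - 32955 * sqrt(2) / 1322259512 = -0.00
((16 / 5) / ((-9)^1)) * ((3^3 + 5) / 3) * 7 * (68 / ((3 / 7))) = -1705984 / 405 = -4212.31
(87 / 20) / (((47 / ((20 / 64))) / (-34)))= -1479 / 1504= -0.98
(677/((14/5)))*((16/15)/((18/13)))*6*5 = 352040/63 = 5587.94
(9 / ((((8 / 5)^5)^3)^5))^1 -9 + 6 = -3.00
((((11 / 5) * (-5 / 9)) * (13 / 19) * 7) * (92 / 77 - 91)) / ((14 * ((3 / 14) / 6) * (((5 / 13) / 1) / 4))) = 623272 / 57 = 10934.60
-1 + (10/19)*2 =1/19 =0.05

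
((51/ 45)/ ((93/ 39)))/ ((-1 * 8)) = -221/ 3720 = -0.06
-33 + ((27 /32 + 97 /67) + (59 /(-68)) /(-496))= -30.71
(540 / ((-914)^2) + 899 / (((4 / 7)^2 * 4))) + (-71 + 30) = 8651996163 / 13366336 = 647.30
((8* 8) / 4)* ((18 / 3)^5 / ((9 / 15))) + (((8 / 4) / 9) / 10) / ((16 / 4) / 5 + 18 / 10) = 24261121 / 117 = 207360.01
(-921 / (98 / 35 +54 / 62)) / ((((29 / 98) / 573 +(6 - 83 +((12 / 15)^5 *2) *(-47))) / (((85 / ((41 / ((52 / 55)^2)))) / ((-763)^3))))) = -4700148417900000 / 484076680671203556521123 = -0.00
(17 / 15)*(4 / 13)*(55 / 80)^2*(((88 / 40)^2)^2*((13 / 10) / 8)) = 30116537 / 48000000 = 0.63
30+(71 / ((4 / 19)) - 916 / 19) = 24247 / 76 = 319.04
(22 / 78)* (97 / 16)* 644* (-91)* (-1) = 1202509 / 12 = 100209.08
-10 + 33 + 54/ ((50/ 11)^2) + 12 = 47017/ 1250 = 37.61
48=48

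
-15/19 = -0.79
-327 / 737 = -0.44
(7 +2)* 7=63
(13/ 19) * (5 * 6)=390/ 19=20.53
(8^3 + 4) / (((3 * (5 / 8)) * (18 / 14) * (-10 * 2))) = -2408 / 225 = -10.70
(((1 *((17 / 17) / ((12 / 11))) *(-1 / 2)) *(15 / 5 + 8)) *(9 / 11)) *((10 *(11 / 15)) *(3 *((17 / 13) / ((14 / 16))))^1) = -12342 / 91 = -135.63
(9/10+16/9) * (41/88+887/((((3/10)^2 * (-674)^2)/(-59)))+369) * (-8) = -7981218080993/1011899790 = -7887.36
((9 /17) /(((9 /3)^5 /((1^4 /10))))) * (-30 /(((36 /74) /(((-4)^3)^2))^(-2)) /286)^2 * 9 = 98415 /22923329524157295011823616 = 0.00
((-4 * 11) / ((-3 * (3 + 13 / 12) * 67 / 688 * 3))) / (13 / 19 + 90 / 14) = 2432 / 1407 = 1.73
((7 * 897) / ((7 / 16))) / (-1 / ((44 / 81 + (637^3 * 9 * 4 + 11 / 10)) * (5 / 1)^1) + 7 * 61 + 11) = 173353914440653 / 5290483174819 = 32.77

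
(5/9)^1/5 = 1/9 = 0.11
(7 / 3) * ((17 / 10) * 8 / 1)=476 / 15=31.73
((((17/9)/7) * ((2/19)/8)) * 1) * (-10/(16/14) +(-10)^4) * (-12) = -679405/1596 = -425.69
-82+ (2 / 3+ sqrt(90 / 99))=-244 / 3+ sqrt(110) / 11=-80.38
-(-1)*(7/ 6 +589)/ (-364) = -3541/ 2184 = -1.62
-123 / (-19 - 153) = 0.72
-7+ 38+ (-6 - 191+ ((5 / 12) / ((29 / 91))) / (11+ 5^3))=-7855993 / 47328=-165.99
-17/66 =-0.26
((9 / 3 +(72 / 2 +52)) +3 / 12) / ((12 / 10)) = 1825 / 24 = 76.04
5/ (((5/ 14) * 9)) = 14/ 9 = 1.56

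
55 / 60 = 11 / 12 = 0.92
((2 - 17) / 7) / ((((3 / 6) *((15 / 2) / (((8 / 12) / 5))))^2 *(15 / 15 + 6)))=-64 / 165375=-0.00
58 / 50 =29 / 25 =1.16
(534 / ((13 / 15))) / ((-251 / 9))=-72090 / 3263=-22.09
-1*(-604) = 604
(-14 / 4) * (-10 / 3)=35 / 3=11.67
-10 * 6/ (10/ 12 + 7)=-360/ 47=-7.66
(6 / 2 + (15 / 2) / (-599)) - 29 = -31163 / 1198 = -26.01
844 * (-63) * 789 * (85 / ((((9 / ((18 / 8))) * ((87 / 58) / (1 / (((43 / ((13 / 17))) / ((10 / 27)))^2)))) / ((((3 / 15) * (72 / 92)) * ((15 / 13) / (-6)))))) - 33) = 9008041133285684 / 6506631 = 1384440140.11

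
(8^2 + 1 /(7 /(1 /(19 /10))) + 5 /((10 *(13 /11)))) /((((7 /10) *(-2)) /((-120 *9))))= 602194500 /12103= 49755.80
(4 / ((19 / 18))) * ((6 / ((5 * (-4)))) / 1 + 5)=1692 / 95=17.81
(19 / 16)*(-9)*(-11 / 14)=1881 / 224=8.40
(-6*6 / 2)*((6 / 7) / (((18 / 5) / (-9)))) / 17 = 270 / 119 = 2.27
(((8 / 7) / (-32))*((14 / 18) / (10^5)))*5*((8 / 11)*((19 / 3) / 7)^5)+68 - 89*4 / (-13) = 95.38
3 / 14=0.21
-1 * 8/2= -4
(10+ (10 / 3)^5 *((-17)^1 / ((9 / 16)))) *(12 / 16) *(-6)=13589065 / 243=55922.08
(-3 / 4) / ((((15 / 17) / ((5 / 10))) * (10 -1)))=-17 / 360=-0.05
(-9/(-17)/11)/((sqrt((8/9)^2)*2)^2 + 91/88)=5832/508283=0.01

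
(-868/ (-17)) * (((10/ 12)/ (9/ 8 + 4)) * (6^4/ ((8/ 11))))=10311840/ 697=14794.61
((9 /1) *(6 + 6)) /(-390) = -18 /65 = -0.28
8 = 8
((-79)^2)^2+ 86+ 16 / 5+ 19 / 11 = 2142259456 / 55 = 38950171.93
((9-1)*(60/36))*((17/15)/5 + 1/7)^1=1552/315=4.93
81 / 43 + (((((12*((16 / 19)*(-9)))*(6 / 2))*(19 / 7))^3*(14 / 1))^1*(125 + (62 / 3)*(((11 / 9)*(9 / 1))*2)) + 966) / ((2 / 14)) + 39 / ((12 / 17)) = -27779968459258051 / 1204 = -23073063504367.15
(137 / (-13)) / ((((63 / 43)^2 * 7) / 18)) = -506626 / 40131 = -12.62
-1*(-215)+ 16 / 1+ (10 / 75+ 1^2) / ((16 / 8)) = 6947 / 30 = 231.57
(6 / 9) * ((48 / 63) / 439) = 32 / 27657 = 0.00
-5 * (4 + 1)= -25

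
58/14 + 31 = 246/7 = 35.14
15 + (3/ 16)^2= 3849/ 256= 15.04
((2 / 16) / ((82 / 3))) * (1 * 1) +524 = 343747 / 656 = 524.00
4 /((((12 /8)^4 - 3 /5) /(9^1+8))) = 320 /21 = 15.24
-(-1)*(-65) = -65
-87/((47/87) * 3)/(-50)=2523/2350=1.07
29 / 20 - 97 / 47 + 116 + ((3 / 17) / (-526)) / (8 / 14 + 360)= 611991843191 / 5303857880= 115.39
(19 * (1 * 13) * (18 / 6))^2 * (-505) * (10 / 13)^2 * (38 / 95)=-65629800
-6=-6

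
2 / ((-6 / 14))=-14 / 3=-4.67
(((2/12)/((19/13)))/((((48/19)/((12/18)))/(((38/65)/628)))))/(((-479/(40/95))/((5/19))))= -1/154316556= -0.00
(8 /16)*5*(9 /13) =45 /26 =1.73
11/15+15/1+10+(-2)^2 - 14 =236/15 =15.73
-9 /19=-0.47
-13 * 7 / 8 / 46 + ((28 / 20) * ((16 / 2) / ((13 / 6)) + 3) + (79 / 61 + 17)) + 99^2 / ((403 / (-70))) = -1674.99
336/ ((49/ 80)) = 548.57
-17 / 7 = -2.43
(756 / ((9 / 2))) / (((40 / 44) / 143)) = 132132 / 5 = 26426.40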